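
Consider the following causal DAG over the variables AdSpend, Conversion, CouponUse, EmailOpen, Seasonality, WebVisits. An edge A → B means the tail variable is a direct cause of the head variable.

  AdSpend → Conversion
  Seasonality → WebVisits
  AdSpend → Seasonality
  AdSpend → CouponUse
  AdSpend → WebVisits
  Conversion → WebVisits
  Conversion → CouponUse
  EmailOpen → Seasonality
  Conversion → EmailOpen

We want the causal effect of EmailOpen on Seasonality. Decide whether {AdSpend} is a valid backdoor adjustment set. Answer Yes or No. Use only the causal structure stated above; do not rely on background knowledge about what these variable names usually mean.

Backdoor paths from EmailOpen to Seasonality (paths whose first edge points into EmailOpen):
  P1: EmailOpen <- Conversion <- AdSpend -> Seasonality
  P2: EmailOpen <- Conversion <- AdSpend -> WebVisits <- Seasonality
  P3: EmailOpen <- Conversion -> CouponUse <- AdSpend -> Seasonality
  P4: EmailOpen <- Conversion -> CouponUse <- AdSpend -> WebVisits <- Seasonality
  P5: EmailOpen <- Conversion -> WebVisits <- AdSpend -> Seasonality
  P6: EmailOpen <- Conversion -> WebVisits <- Seasonality
Condition 1 (no descendant of EmailOpen in the set): holds — descendants of EmailOpen are {Seasonality, WebVisits}; none are in {AdSpend}.
Condition 2 (every backdoor path blocked by {AdSpend}):
  P1: blocked at fork node AdSpend ∈ conditioning set.
  P2: blocked at fork node AdSpend ∈ conditioning set.
  P3: blocked at collider CouponUse (neither it nor any descendant is in the conditioning set).
  P4: blocked at collider CouponUse (neither it nor any descendant is in the conditioning set).
  P5: blocked at collider WebVisits (neither it nor any descendant is in the conditioning set).
  P6: blocked at collider WebVisits (neither it nor any descendant is in the conditioning set).
{AdSpend} satisfies the backdoor criterion.

Yes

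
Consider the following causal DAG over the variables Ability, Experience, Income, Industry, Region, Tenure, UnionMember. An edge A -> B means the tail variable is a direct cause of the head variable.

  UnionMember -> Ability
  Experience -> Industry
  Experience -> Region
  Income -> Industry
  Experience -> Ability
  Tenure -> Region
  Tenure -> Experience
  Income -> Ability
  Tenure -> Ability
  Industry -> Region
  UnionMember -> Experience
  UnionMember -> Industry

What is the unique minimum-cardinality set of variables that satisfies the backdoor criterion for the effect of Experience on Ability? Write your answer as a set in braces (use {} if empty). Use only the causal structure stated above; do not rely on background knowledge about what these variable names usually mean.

Variables eligible for adjustment (non-descendants of Experience, excluding Experience and Ability): {Income, Tenure, UnionMember}.
Backdoor paths from Experience to Ability:
  P1: Experience <- Tenure -> Region <- Industry <- UnionMember -> Ability
  P2: Experience <- Tenure -> Region <- Industry <- Income -> Ability
  P3: Experience <- Tenure -> Ability
  P4: Experience <- UnionMember -> Industry <- Income -> Ability
  P5: Experience <- UnionMember -> Industry -> Region <- Tenure -> Ability
  P6: Experience <- UnionMember -> Ability
The empty set is not sufficient: P3 (Experience <- Tenure -> Ability) has no collider blocking it and no conditioned non-collider, so it is open.
Try {Tenure, UnionMember}:
  P1: blocked at fork node Tenure ∈ conditioning set.
  P2: blocked at fork node Tenure ∈ conditioning set.
  P3: blocked at fork node Tenure ∈ conditioning set.
  P4: blocked at fork node UnionMember ∈ conditioning set.
  P5: blocked at fork node UnionMember ∈ conditioning set.
  P6: blocked at fork node UnionMember ∈ conditioning set.
{Tenure, UnionMember} contains no descendant of Experience and blocks every backdoor path.
Every element of {Tenure, UnionMember} is needed (dropping Tenure leaves P3 open; dropping UnionMember leaves P6 open), so no proper subset is valid.
Among all size-2 subsets of the eligible variables, only {Tenure, UnionMember} blocks every backdoor path, so it is the unique smallest valid adjustment set.

{Tenure, UnionMember}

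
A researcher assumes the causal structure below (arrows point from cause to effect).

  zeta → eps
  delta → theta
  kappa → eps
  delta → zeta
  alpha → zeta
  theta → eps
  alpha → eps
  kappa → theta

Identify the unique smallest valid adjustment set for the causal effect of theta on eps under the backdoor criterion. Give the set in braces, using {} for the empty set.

Variables eligible for adjustment (non-descendants of theta, excluding theta and eps): {alpha, delta, kappa, zeta}.
Backdoor paths from theta to eps:
  P1: theta <- delta -> zeta <- alpha -> eps
  P2: theta <- delta -> zeta -> eps
  P3: theta <- kappa -> eps
The empty set is not sufficient: P2 (theta <- delta -> zeta -> eps) has no collider blocking it and no conditioned non-collider, so it is open.
Try {delta, kappa}:
  P1: blocked at fork node delta ∈ conditioning set.
  P2: blocked at fork node delta ∈ conditioning set.
  P3: blocked at fork node kappa ∈ conditioning set.
{delta, kappa} contains no descendant of theta and blocks every backdoor path.
Every element of {delta, kappa} is needed (dropping delta leaves P2 open; dropping kappa leaves P3 open), so no proper subset is valid.
Among all size-2 subsets of the eligible variables, only {delta, kappa} blocks every backdoor path, so it is the unique smallest valid adjustment set.

{delta, kappa}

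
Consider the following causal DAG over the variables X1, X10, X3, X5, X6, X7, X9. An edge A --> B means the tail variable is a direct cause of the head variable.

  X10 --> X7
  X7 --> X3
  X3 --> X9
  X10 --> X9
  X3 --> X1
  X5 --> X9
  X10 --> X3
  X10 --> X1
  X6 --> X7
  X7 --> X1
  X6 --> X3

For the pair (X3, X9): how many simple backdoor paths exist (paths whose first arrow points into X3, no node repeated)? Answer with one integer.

A backdoor path from X3 to X9 is any simple undirected path whose first edge points into X3 (i.e. leaves X3 via a parent).
Parents of X3: {X10, X6, X7}.
Enumerating:
  P1: X3 <- X10 -> X9
  P2: X3 <- X6 -> X7 <- X10 -> X9
  P3: X3 <- X6 -> X7 -> X1 <- X10 -> X9
  P4: X3 <- X7 <- X10 -> X9
  P5: X3 <- X7 -> X1 <- X10 -> X9
That exhausts the simple backdoor paths. Count: 5.

5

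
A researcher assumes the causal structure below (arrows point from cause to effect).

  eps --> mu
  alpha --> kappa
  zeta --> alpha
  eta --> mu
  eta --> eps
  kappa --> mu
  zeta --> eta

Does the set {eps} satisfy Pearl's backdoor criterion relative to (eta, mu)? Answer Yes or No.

No

Backdoor paths from eta to mu (paths whose first edge points into eta):
  P1: eta <- zeta -> alpha -> kappa -> mu
Condition 1 (no descendant of eta in the set): FAILS — eps is a descendant of eta.
Condition 2 (every backdoor path blocked by {eps}):
  P1: open — no interior node is in the conditioning set.
{eps} does not satisfy the backdoor criterion.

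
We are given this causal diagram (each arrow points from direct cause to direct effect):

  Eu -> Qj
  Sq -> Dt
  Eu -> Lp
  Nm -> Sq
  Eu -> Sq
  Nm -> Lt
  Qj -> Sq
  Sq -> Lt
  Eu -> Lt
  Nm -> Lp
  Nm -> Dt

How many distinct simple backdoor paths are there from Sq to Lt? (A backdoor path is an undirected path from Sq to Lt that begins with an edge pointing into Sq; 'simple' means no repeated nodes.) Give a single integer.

A backdoor path from Sq to Lt is any simple undirected path whose first edge points into Sq (i.e. leaves Sq via a parent).
Parents of Sq: {Eu, Nm, Qj}.
Enumerating:
  P1: Sq <- Eu -> Lt
  P2: Sq <- Eu -> Lp <- Nm -> Lt
  P3: Sq <- Qj <- Eu -> Lt
  P4: Sq <- Qj <- Eu -> Lp <- Nm -> Lt
  P5: Sq <- Nm -> Lt
  P6: Sq <- Nm -> Lp <- Eu -> Lt
That exhausts the simple backdoor paths. Count: 6.

6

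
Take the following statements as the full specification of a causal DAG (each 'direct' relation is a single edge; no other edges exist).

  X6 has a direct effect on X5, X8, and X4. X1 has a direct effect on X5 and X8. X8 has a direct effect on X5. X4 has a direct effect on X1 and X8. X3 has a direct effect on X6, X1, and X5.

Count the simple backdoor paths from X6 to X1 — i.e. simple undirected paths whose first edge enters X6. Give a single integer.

4

A backdoor path from X6 to X1 is any simple undirected path whose first edge points into X6 (i.e. leaves X6 via a parent).
Parents of X6: {X3}.
Enumerating:
  P1: X6 <- X3 -> X1
  P2: X6 <- X3 -> X5 <- X1
  P3: X6 <- X3 -> X5 <- X8 <- X4 -> X1
  P4: X6 <- X3 -> X5 <- X8 <- X1
That exhausts the simple backdoor paths. Count: 4.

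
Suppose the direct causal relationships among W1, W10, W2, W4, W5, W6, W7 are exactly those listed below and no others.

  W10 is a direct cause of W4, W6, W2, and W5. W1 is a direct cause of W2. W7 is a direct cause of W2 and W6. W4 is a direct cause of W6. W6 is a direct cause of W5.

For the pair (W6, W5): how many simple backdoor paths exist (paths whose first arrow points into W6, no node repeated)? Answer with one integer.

3

A backdoor path from W6 to W5 is any simple undirected path whose first edge points into W6 (i.e. leaves W6 via a parent).
Parents of W6: {W10, W4, W7}.
Enumerating:
  P1: W6 <- W7 -> W2 <- W10 -> W5
  P2: W6 <- W10 -> W5
  P3: W6 <- W4 <- W10 -> W5
That exhausts the simple backdoor paths. Count: 3.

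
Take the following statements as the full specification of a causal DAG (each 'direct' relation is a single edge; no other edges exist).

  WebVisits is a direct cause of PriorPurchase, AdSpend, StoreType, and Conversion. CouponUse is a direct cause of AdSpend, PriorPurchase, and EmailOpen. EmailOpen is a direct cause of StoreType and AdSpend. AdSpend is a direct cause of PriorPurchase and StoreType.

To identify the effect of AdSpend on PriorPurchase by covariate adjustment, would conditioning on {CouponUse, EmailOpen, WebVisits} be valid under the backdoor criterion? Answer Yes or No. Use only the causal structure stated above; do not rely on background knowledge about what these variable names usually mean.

Backdoor paths from AdSpend to PriorPurchase (paths whose first edge points into AdSpend):
  P1: AdSpend <- CouponUse -> EmailOpen -> StoreType <- WebVisits -> PriorPurchase
  P2: AdSpend <- CouponUse -> PriorPurchase
  P3: AdSpend <- WebVisits -> PriorPurchase
  P4: AdSpend <- WebVisits -> StoreType <- EmailOpen <- CouponUse -> PriorPurchase
  P5: AdSpend <- EmailOpen <- CouponUse -> PriorPurchase
  P6: AdSpend <- EmailOpen -> StoreType <- WebVisits -> PriorPurchase
Condition 1 (no descendant of AdSpend in the set): holds — descendants of AdSpend are {PriorPurchase, StoreType}; none are in {CouponUse, EmailOpen, WebVisits}.
Condition 2 (every backdoor path blocked by {CouponUse, EmailOpen, WebVisits}):
  P1: blocked at fork node CouponUse ∈ conditioning set.
  P2: blocked at fork node CouponUse ∈ conditioning set.
  P3: blocked at fork node WebVisits ∈ conditioning set.
  P4: blocked at fork node WebVisits ∈ conditioning set.
  P5: blocked at chain node EmailOpen ∈ conditioning set.
  P6: blocked at fork node EmailOpen ∈ conditioning set.
{CouponUse, EmailOpen, WebVisits} satisfies the backdoor criterion.

Yes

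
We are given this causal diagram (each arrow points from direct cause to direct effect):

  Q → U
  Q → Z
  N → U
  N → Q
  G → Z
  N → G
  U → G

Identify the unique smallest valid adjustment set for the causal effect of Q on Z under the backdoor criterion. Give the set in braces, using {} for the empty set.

Variables eligible for adjustment (non-descendants of Q, excluding Q and Z): {N}.
Backdoor paths from Q to Z:
  P1: Q <- N -> U -> G -> Z
  P2: Q <- N -> G -> Z
The empty set is not sufficient: P1 (Q <- N -> U -> G -> Z) has no collider blocking it and no conditioned non-collider, so it is open.
Try {N}:
  P1: blocked at fork node N ∈ conditioning set.
  P2: blocked at fork node N ∈ conditioning set.
{N} contains no descendant of Q and blocks every backdoor path.
{N} is the unique smallest valid adjustment set.

{N}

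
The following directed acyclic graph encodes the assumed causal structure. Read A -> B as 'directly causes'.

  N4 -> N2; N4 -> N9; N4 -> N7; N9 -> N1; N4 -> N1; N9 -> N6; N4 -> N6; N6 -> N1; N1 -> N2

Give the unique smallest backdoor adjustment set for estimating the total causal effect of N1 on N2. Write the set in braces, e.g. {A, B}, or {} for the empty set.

{N4}

Variables eligible for adjustment (non-descendants of N1, excluding N1 and N2): {N4, N6, N7, N9}.
Backdoor paths from N1 to N2:
  P1: N1 <- N4 -> N2
  P2: N1 <- N9 <- N4 -> N2
  P3: N1 <- N9 -> N6 <- N4 -> N2
  P4: N1 <- N6 <- N4 -> N2
  P5: N1 <- N6 <- N9 <- N4 -> N2
The empty set is not sufficient: P1 (N1 <- N4 -> N2) has no collider blocking it and no conditioned non-collider, so it is open.
Try {N4}:
  P1: blocked at fork node N4 ∈ conditioning set.
  P2: blocked at fork node N4 ∈ conditioning set.
  P3: blocked at collider N6 (neither it nor any descendant is in the conditioning set).
  P4: blocked at fork node N4 ∈ conditioning set.
  P5: blocked at fork node N4 ∈ conditioning set.
{N4} contains no descendant of N1 and blocks every backdoor path.
No other singleton works — e.g. {N9} leaves P1 open — so {N4} is the unique smallest valid adjustment set.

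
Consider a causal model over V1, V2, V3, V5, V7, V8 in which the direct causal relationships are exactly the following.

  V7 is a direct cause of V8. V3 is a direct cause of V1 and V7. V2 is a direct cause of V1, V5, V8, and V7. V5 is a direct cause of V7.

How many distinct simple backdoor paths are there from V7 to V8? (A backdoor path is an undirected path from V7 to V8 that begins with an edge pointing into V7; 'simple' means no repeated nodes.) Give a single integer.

3

A backdoor path from V7 to V8 is any simple undirected path whose first edge points into V7 (i.e. leaves V7 via a parent).
Parents of V7: {V2, V3, V5}.
Enumerating:
  P1: V7 <- V3 -> V1 <- V2 -> V8
  P2: V7 <- V2 -> V8
  P3: V7 <- V5 <- V2 -> V8
That exhausts the simple backdoor paths. Count: 3.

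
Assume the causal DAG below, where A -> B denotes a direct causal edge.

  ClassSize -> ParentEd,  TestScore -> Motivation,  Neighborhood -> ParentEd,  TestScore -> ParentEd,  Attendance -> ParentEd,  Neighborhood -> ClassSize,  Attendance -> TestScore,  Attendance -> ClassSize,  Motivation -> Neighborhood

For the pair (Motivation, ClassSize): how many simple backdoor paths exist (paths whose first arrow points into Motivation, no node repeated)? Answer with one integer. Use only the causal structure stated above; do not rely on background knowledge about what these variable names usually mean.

A backdoor path from Motivation to ClassSize is any simple undirected path whose first edge points into Motivation (i.e. leaves Motivation via a parent).
Parents of Motivation: {TestScore}.
Enumerating:
  P1: Motivation <- TestScore <- Attendance -> ClassSize
  P2: Motivation <- TestScore <- Attendance -> ParentEd <- Neighborhood -> ClassSize
  P3: Motivation <- TestScore <- Attendance -> ParentEd <- ClassSize
  P4: Motivation <- TestScore -> ParentEd <- Attendance -> ClassSize
  P5: Motivation <- TestScore -> ParentEd <- Neighborhood -> ClassSize
  P6: Motivation <- TestScore -> ParentEd <- ClassSize
That exhausts the simple backdoor paths. Count: 6.

6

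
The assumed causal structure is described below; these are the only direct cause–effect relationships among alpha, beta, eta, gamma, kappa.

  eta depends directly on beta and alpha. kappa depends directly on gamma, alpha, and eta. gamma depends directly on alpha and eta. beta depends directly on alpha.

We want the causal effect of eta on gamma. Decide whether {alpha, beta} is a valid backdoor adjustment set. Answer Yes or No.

Backdoor paths from eta to gamma (paths whose first edge points into eta):
  P1: eta <- alpha -> gamma
  P2: eta <- alpha -> kappa <- gamma
  P3: eta <- beta <- alpha -> gamma
  P4: eta <- beta <- alpha -> kappa <- gamma
Condition 1 (no descendant of eta in the set): holds — descendants of eta are {gamma, kappa}; none are in {alpha, beta}.
Condition 2 (every backdoor path blocked by {alpha, beta}):
  P1: blocked at fork node alpha ∈ conditioning set.
  P2: blocked at fork node alpha ∈ conditioning set.
  P3: blocked at chain node beta ∈ conditioning set.
  P4: blocked at chain node beta ∈ conditioning set.
{alpha, beta} satisfies the backdoor criterion.

Yes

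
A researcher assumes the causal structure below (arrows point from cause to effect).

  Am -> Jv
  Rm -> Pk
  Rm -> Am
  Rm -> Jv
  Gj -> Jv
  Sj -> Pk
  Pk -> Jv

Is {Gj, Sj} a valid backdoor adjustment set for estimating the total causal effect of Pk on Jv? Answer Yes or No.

No

Backdoor paths from Pk to Jv (paths whose first edge points into Pk):
  P1: Pk <- Rm -> Am -> Jv
  P2: Pk <- Rm -> Jv
Condition 1 (no descendant of Pk in the set): holds — descendants of Pk are {Jv}; none are in {Gj, Sj}.
Condition 2 (every backdoor path blocked by {Gj, Sj}):
  P1: open — no interior node is in the conditioning set.
  P2: open — no interior node is in the conditioning set.
{Gj, Sj} does not satisfy the backdoor criterion.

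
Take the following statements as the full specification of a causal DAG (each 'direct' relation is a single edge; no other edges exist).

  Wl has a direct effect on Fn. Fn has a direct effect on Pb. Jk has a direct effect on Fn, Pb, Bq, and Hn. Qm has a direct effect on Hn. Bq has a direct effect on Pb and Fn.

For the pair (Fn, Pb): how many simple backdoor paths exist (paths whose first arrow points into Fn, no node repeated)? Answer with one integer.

A backdoor path from Fn to Pb is any simple undirected path whose first edge points into Fn (i.e. leaves Fn via a parent).
Parents of Fn: {Bq, Jk, Wl}.
Enumerating:
  P1: Fn <- Jk -> Bq -> Pb
  P2: Fn <- Jk -> Pb
  P3: Fn <- Bq <- Jk -> Pb
  P4: Fn <- Bq -> Pb
That exhausts the simple backdoor paths. Count: 4.

4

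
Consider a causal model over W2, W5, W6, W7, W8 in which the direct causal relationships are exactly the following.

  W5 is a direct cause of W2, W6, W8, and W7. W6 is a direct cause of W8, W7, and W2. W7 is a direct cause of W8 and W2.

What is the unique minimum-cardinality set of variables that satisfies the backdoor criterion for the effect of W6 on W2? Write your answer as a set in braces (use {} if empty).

Variables eligible for adjustment (non-descendants of W6, excluding W6 and W2): {W5}.
Backdoor paths from W6 to W2:
  P1: W6 <- W5 -> W7 -> W2
  P2: W6 <- W5 -> W8 <- W7 -> W2
  P3: W6 <- W5 -> W2
The empty set is not sufficient: P1 (W6 <- W5 -> W7 -> W2) has no collider blocking it and no conditioned non-collider, so it is open.
Try {W5}:
  P1: blocked at fork node W5 ∈ conditioning set.
  P2: blocked at fork node W5 ∈ conditioning set.
  P3: blocked at fork node W5 ∈ conditioning set.
{W5} contains no descendant of W6 and blocks every backdoor path.
{W5} is the unique smallest valid adjustment set.

{W5}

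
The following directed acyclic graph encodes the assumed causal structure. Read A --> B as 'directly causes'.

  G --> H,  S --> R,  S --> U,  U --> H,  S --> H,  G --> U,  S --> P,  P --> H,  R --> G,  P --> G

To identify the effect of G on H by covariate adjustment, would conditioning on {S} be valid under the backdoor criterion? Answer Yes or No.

Backdoor paths from G to H (paths whose first edge points into G):
  P1: G <- R <- S -> P -> H
  P2: G <- R <- S -> U -> H
  P3: G <- R <- S -> H
  P4: G <- P <- S -> U -> H
  P5: G <- P <- S -> H
  P6: G <- P -> H
Condition 1 (no descendant of G in the set): holds — descendants of G are {H, U}; none are in {S}.
Condition 2 (every backdoor path blocked by {S}):
  P1: blocked at fork node S ∈ conditioning set.
  P2: blocked at fork node S ∈ conditioning set.
  P3: blocked at fork node S ∈ conditioning set.
  P4: blocked at fork node S ∈ conditioning set.
  P5: blocked at fork node S ∈ conditioning set.
  P6: open — no interior node is in the conditioning set.
{S} does not satisfy the backdoor criterion.

No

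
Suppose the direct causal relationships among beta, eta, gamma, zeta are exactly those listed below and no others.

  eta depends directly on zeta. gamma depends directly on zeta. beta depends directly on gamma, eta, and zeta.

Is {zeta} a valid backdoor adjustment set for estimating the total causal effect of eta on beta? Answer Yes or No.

Yes

Backdoor paths from eta to beta (paths whose first edge points into eta):
  P1: eta <- zeta -> gamma -> beta
  P2: eta <- zeta -> beta
Condition 1 (no descendant of eta in the set): holds — descendants of eta are {beta}; none are in {zeta}.
Condition 2 (every backdoor path blocked by {zeta}):
  P1: blocked at fork node zeta ∈ conditioning set.
  P2: blocked at fork node zeta ∈ conditioning set.
{zeta} satisfies the backdoor criterion.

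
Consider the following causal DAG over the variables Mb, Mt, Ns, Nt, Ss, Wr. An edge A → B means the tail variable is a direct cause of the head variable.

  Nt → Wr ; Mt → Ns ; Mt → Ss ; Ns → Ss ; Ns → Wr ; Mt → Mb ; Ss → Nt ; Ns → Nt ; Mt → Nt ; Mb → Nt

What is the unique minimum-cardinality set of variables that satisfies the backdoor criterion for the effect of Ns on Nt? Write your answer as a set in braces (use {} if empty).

{Mt}

Variables eligible for adjustment (non-descendants of Ns, excluding Ns and Nt): {Mb, Mt}.
Backdoor paths from Ns to Nt:
  P1: Ns <- Mt -> Mb -> Nt
  P2: Ns <- Mt -> Ss -> Nt
  P3: Ns <- Mt -> Nt
The empty set is not sufficient: P1 (Ns <- Mt -> Mb -> Nt) has no collider blocking it and no conditioned non-collider, so it is open.
Try {Mt}:
  P1: blocked at fork node Mt ∈ conditioning set.
  P2: blocked at fork node Mt ∈ conditioning set.
  P3: blocked at fork node Mt ∈ conditioning set.
{Mt} contains no descendant of Ns and blocks every backdoor path.
No other singleton works — e.g. {Mb} leaves P2 open — so {Mt} is the unique smallest valid adjustment set.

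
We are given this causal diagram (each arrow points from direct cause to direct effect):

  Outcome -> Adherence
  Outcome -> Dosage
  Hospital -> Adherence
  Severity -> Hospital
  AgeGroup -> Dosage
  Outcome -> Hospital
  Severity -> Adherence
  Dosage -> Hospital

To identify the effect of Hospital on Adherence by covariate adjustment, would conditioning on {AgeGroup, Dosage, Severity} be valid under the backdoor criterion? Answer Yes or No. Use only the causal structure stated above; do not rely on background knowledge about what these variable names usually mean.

No

Backdoor paths from Hospital to Adherence (paths whose first edge points into Hospital):
  P1: Hospital <- Severity -> Adherence
  P2: Hospital <- Outcome -> Adherence
  P3: Hospital <- Dosage <- Outcome -> Adherence
Condition 1 (no descendant of Hospital in the set): holds — descendants of Hospital are {Adherence}; none are in {AgeGroup, Dosage, Severity}.
Condition 2 (every backdoor path blocked by {AgeGroup, Dosage, Severity}):
  P1: blocked at fork node Severity ∈ conditioning set.
  P2: open — no interior node is in the conditioning set.
  P3: blocked at chain node Dosage ∈ conditioning set.
{AgeGroup, Dosage, Severity} does not satisfy the backdoor criterion.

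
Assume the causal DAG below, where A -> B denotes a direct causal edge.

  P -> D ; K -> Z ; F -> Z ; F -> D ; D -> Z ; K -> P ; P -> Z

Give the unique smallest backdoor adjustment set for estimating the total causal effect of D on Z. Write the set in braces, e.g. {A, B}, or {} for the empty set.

Variables eligible for adjustment (non-descendants of D, excluding D and Z): {F, K, P}.
Backdoor paths from D to Z:
  P1: D <- F -> Z
  P2: D <- P <- K -> Z
  P3: D <- P -> Z
The empty set is not sufficient: P1 (D <- F -> Z) has no collider blocking it and no conditioned non-collider, so it is open.
Try {F, P}:
  P1: blocked at fork node F ∈ conditioning set.
  P2: blocked at chain node P ∈ conditioning set.
  P3: blocked at fork node P ∈ conditioning set.
{F, P} contains no descendant of D and blocks every backdoor path.
Every element of {F, P} is needed (dropping F leaves P1 open; dropping P leaves P2 open), so no proper subset is valid.
Among all size-2 subsets of the eligible variables, only {F, P} blocks every backdoor path, so it is the unique smallest valid adjustment set.

{F, P}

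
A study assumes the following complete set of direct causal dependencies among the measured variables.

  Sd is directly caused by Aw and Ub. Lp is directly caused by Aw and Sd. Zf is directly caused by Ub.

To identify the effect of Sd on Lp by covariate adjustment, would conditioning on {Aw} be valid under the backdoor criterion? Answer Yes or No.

Backdoor paths from Sd to Lp (paths whose first edge points into Sd):
  P1: Sd <- Aw -> Lp
Condition 1 (no descendant of Sd in the set): holds — descendants of Sd are {Lp}; none are in {Aw}.
Condition 2 (every backdoor path blocked by {Aw}):
  P1: blocked at fork node Aw ∈ conditioning set.
{Aw} satisfies the backdoor criterion.

Yes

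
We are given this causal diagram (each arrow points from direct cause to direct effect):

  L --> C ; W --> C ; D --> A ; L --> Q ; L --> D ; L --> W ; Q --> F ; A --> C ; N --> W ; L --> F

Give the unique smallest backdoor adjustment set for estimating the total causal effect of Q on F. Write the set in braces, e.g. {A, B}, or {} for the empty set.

{L}

Variables eligible for adjustment (non-descendants of Q, excluding Q and F): {A, C, D, L, N, W}.
Backdoor paths from Q to F:
  P1: Q <- L -> F
The empty set is not sufficient: P1 (Q <- L -> F) has no collider blocking it and no conditioned non-collider, so it is open.
Try {L}:
  P1: blocked at fork node L ∈ conditioning set.
{L} contains no descendant of Q and blocks every backdoor path.
No other singleton works — e.g. {N} leaves P1 open — so {L} is the unique smallest valid adjustment set.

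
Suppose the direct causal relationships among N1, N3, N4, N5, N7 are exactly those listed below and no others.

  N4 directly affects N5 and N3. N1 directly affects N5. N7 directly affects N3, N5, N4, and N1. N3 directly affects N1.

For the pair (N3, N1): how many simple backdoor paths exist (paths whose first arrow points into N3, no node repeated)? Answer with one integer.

A backdoor path from N3 to N1 is any simple undirected path whose first edge points into N3 (i.e. leaves N3 via a parent).
Parents of N3: {N4, N7}.
Enumerating:
  P1: N3 <- N7 -> N4 -> N5 <- N1
  P2: N3 <- N7 -> N1
  P3: N3 <- N7 -> N5 <- N1
  P4: N3 <- N4 <- N7 -> N1
  P5: N3 <- N4 <- N7 -> N5 <- N1
  P6: N3 <- N4 -> N5 <- N7 -> N1
  P7: N3 <- N4 -> N5 <- N1
That exhausts the simple backdoor paths. Count: 7.

7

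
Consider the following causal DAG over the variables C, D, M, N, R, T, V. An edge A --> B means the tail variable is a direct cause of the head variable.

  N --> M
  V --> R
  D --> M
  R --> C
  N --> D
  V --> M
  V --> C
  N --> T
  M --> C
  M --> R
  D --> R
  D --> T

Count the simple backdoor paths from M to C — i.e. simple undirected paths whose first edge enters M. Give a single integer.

8

A backdoor path from M to C is any simple undirected path whose first edge points into M (i.e. leaves M via a parent).
Parents of M: {D, N, V}.
Enumerating:
  P1: M <- N -> D -> R <- V -> C
  P2: M <- N -> D -> R -> C
  P3: M <- N -> T <- D -> R <- V -> C
  P4: M <- N -> T <- D -> R -> C
  P5: M <- V -> R -> C
  P6: M <- V -> C
  P7: M <- D -> R <- V -> C
  P8: M <- D -> R -> C
That exhausts the simple backdoor paths. Count: 8.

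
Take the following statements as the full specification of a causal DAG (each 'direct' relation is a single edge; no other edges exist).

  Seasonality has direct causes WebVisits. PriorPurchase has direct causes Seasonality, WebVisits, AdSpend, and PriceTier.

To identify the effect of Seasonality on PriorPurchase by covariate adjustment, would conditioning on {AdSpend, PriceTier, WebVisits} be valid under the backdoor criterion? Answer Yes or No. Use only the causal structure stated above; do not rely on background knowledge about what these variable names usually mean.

Backdoor paths from Seasonality to PriorPurchase (paths whose first edge points into Seasonality):
  P1: Seasonality <- WebVisits -> PriorPurchase
Condition 1 (no descendant of Seasonality in the set): holds — descendants of Seasonality are {PriorPurchase}; none are in {AdSpend, PriceTier, WebVisits}.
Condition 2 (every backdoor path blocked by {AdSpend, PriceTier, WebVisits}):
  P1: blocked at fork node WebVisits ∈ conditioning set.
{AdSpend, PriceTier, WebVisits} satisfies the backdoor criterion.

Yes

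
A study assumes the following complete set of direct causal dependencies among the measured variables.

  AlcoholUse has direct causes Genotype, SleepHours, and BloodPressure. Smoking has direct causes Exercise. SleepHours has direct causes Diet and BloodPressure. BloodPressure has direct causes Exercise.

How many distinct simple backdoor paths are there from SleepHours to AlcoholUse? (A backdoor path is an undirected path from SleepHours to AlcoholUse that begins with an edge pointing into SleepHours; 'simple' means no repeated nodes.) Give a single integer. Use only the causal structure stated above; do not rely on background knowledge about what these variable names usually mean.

A backdoor path from SleepHours to AlcoholUse is any simple undirected path whose first edge points into SleepHours (i.e. leaves SleepHours via a parent).
Parents of SleepHours: {BloodPressure, Diet}.
Enumerating:
  P1: SleepHours <- BloodPressure -> AlcoholUse
That exhausts the simple backdoor paths. Count: 1.

1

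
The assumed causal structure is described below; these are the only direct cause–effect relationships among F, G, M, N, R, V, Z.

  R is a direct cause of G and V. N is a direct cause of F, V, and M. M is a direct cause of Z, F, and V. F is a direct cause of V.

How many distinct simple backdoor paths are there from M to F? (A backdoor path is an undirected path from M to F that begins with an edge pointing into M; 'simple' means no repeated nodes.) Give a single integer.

A backdoor path from M to F is any simple undirected path whose first edge points into M (i.e. leaves M via a parent).
Parents of M: {N}.
Enumerating:
  P1: M <- N -> F
  P2: M <- N -> V <- F
That exhausts the simple backdoor paths. Count: 2.

2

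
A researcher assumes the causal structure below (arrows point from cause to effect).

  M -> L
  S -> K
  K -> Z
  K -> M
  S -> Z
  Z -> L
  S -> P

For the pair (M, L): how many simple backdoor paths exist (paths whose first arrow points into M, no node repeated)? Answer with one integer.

A backdoor path from M to L is any simple undirected path whose first edge points into M (i.e. leaves M via a parent).
Parents of M: {K}.
Enumerating:
  P1: M <- K <- S -> Z -> L
  P2: M <- K -> Z -> L
That exhausts the simple backdoor paths. Count: 2.

2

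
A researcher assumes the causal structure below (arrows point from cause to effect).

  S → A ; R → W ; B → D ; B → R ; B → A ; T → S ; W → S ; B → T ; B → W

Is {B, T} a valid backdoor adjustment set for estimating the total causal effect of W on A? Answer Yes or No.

Yes

Backdoor paths from W to A (paths whose first edge points into W):
  P1: W <- B -> T -> S -> A
  P2: W <- B -> A
  P3: W <- R <- B -> T -> S -> A
  P4: W <- R <- B -> A
Condition 1 (no descendant of W in the set): holds — descendants of W are {A, S}; none are in {B, T}.
Condition 2 (every backdoor path blocked by {B, T}):
  P1: blocked at fork node B ∈ conditioning set.
  P2: blocked at fork node B ∈ conditioning set.
  P3: blocked at fork node B ∈ conditioning set.
  P4: blocked at fork node B ∈ conditioning set.
{B, T} satisfies the backdoor criterion.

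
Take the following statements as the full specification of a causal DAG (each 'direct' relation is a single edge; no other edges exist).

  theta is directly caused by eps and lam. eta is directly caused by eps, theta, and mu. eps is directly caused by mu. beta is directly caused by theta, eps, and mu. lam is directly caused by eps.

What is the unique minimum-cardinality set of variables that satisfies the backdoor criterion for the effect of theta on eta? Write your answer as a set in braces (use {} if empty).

Variables eligible for adjustment (non-descendants of theta, excluding theta and eta): {eps, lam, mu}.
Backdoor paths from theta to eta:
  P1: theta <- eps <- mu -> eta
  P2: theta <- eps -> eta
  P3: theta <- eps -> beta <- mu -> eta
  P4: theta <- lam <- eps <- mu -> eta
  P5: theta <- lam <- eps -> eta
  P6: theta <- lam <- eps -> beta <- mu -> eta
The empty set is not sufficient: P1 (theta <- eps <- mu -> eta) has no collider blocking it and no conditioned non-collider, so it is open.
Try {eps}:
  P1: blocked at chain node eps ∈ conditioning set.
  P2: blocked at fork node eps ∈ conditioning set.
  P3: blocked at fork node eps ∈ conditioning set.
  P4: blocked at chain node eps ∈ conditioning set.
  P5: blocked at fork node eps ∈ conditioning set.
  P6: blocked at fork node eps ∈ conditioning set.
{eps} contains no descendant of theta and blocks every backdoor path.
No other singleton works — e.g. {mu} leaves P2 open — so {eps} is the unique smallest valid adjustment set.

{eps}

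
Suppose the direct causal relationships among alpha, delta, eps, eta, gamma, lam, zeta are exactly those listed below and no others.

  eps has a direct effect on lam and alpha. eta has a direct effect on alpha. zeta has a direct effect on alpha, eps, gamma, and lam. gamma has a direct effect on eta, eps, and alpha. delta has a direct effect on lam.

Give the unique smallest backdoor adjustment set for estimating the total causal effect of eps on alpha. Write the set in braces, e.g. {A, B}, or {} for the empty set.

Variables eligible for adjustment (non-descendants of eps, excluding eps and alpha): {delta, eta, gamma, zeta}.
Backdoor paths from eps to alpha:
  P1: eps <- zeta -> gamma -> eta -> alpha
  P2: eps <- zeta -> gamma -> alpha
  P3: eps <- zeta -> alpha
  P4: eps <- gamma <- zeta -> alpha
  P5: eps <- gamma -> eta -> alpha
  P6: eps <- gamma -> alpha
The empty set is not sufficient: P1 (eps <- zeta -> gamma -> eta -> alpha) has no collider blocking it and no conditioned non-collider, so it is open.
Try {gamma, zeta}:
  P1: blocked at fork node zeta ∈ conditioning set.
  P2: blocked at fork node zeta ∈ conditioning set.
  P3: blocked at fork node zeta ∈ conditioning set.
  P4: blocked at chain node gamma ∈ conditioning set.
  P5: blocked at fork node gamma ∈ conditioning set.
  P6: blocked at fork node gamma ∈ conditioning set.
{gamma, zeta} contains no descendant of eps and blocks every backdoor path.
Every element of {gamma, zeta} is needed (dropping gamma leaves P5 open; dropping zeta leaves P3 open), so no proper subset is valid.
Among all size-2 subsets of the eligible variables, only {gamma, zeta} blocks every backdoor path, so it is the unique smallest valid adjustment set.

{gamma, zeta}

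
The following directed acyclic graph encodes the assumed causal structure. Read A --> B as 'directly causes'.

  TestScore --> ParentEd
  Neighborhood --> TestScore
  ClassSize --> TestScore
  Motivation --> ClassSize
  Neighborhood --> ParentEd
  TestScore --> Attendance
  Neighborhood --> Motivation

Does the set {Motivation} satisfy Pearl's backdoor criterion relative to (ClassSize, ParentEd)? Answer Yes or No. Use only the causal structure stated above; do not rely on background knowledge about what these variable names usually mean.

Yes

Backdoor paths from ClassSize to ParentEd (paths whose first edge points into ClassSize):
  P1: ClassSize <- Motivation <- Neighborhood -> TestScore -> ParentEd
  P2: ClassSize <- Motivation <- Neighborhood -> ParentEd
Condition 1 (no descendant of ClassSize in the set): holds — descendants of ClassSize are {Attendance, ParentEd, TestScore}; none are in {Motivation}.
Condition 2 (every backdoor path blocked by {Motivation}):
  P1: blocked at chain node Motivation ∈ conditioning set.
  P2: blocked at chain node Motivation ∈ conditioning set.
{Motivation} satisfies the backdoor criterion.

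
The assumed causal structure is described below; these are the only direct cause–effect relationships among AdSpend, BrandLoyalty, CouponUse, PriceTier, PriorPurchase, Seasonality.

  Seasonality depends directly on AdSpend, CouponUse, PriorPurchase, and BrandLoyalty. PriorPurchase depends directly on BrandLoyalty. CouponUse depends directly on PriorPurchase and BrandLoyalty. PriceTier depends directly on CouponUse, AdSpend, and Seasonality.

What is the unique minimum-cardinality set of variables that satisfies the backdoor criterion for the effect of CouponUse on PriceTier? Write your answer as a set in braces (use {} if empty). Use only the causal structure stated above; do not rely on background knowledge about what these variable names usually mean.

{BrandLoyalty, PriorPurchase}

Variables eligible for adjustment (non-descendants of CouponUse, excluding CouponUse and PriceTier): {AdSpend, BrandLoyalty, PriorPurchase}.
Backdoor paths from CouponUse to PriceTier:
  P1: CouponUse <- BrandLoyalty -> PriorPurchase -> Seasonality <- AdSpend -> PriceTier
  P2: CouponUse <- BrandLoyalty -> PriorPurchase -> Seasonality -> PriceTier
  P3: CouponUse <- BrandLoyalty -> Seasonality <- AdSpend -> PriceTier
  P4: CouponUse <- BrandLoyalty -> Seasonality -> PriceTier
  P5: CouponUse <- PriorPurchase <- BrandLoyalty -> Seasonality <- AdSpend -> PriceTier
  P6: CouponUse <- PriorPurchase <- BrandLoyalty -> Seasonality -> PriceTier
  P7: CouponUse <- PriorPurchase -> Seasonality <- AdSpend -> PriceTier
  P8: CouponUse <- PriorPurchase -> Seasonality -> PriceTier
The empty set is not sufficient: P2 (CouponUse <- BrandLoyalty -> PriorPurchase -> Seasonality -> PriceTier) has no collider blocking it and no conditioned non-collider, so it is open.
Try {BrandLoyalty, PriorPurchase}:
  P1: blocked at fork node BrandLoyalty ∈ conditioning set.
  P2: blocked at fork node BrandLoyalty ∈ conditioning set.
  P3: blocked at fork node BrandLoyalty ∈ conditioning set.
  P4: blocked at fork node BrandLoyalty ∈ conditioning set.
  P5: blocked at chain node PriorPurchase ∈ conditioning set.
  P6: blocked at chain node PriorPurchase ∈ conditioning set.
  P7: blocked at fork node PriorPurchase ∈ conditioning set.
  P8: blocked at fork node PriorPurchase ∈ conditioning set.
{BrandLoyalty, PriorPurchase} contains no descendant of CouponUse and blocks every backdoor path.
Every element of {BrandLoyalty, PriorPurchase} is needed (dropping BrandLoyalty leaves P4 open; dropping PriorPurchase leaves P8 open), so no proper subset is valid.
Among all size-2 subsets of the eligible variables, only {BrandLoyalty, PriorPurchase} blocks every backdoor path, so it is the unique smallest valid adjustment set.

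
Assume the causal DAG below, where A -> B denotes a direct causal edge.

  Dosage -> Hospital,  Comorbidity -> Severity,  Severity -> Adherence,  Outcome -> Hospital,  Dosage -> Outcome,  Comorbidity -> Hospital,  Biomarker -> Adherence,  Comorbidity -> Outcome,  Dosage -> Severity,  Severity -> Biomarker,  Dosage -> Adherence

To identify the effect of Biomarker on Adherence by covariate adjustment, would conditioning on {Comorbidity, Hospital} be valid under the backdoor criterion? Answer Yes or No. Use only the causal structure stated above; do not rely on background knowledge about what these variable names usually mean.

No

Backdoor paths from Biomarker to Adherence (paths whose first edge points into Biomarker):
  P1: Biomarker <- Severity <- Dosage -> Adherence
  P2: Biomarker <- Severity <- Comorbidity -> Outcome <- Dosage -> Adherence
  P3: Biomarker <- Severity <- Comorbidity -> Outcome -> Hospital <- Dosage -> Adherence
  P4: Biomarker <- Severity <- Comorbidity -> Hospital <- Dosage -> Adherence
  P5: Biomarker <- Severity <- Comorbidity -> Hospital <- Outcome <- Dosage -> Adherence
  P6: Biomarker <- Severity -> Adherence
Condition 1 (no descendant of Biomarker in the set): holds — descendants of Biomarker are {Adherence}; none are in {Comorbidity, Hospital}.
Condition 2 (every backdoor path blocked by {Comorbidity, Hospital}):
  P1: open — no interior node is in the conditioning set.
  P2: blocked at fork node Comorbidity ∈ conditioning set.
  P3: blocked at fork node Comorbidity ∈ conditioning set.
  P4: blocked at fork node Comorbidity ∈ conditioning set.
  P5: blocked at fork node Comorbidity ∈ conditioning set.
  P6: open — no interior node is in the conditioning set.
{Comorbidity, Hospital} does not satisfy the backdoor criterion.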